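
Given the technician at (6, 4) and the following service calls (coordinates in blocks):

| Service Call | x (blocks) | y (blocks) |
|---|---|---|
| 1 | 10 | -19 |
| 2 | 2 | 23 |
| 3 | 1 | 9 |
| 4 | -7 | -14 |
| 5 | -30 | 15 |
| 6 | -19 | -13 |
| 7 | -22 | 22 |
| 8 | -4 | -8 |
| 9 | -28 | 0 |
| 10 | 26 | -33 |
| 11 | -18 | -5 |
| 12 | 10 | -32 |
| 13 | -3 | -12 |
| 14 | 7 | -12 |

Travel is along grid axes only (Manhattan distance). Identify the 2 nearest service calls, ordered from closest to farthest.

Distances from (6, 4):
1: |4| + |-23| = 4 + 23 = 27 blocks
2: |-4| + |19| = 4 + 19 = 23 blocks
3: |-5| + |5| = 5 + 5 = 10 blocks
4: |-13| + |-18| = 13 + 18 = 31 blocks
5: |-36| + |11| = 36 + 11 = 47 blocks
6: |-25| + |-17| = 25 + 17 = 42 blocks
7: |-28| + |18| = 28 + 18 = 46 blocks
8: |-10| + |-12| = 10 + 12 = 22 blocks
9: |-34| + |-4| = 34 + 4 = 38 blocks
10: |20| + |-37| = 20 + 37 = 57 blocks
11: |-24| + |-9| = 24 + 9 = 33 blocks
12: |4| + |-36| = 4 + 36 = 40 blocks
13: |-9| + |-16| = 9 + 16 = 25 blocks
14: |1| + |-16| = 1 + 16 = 17 blocks
Sorted: 3 (10 blocks) < 14 (17 blocks) < 8 (22 blocks) < 2 (23 blocks) < …

3, 14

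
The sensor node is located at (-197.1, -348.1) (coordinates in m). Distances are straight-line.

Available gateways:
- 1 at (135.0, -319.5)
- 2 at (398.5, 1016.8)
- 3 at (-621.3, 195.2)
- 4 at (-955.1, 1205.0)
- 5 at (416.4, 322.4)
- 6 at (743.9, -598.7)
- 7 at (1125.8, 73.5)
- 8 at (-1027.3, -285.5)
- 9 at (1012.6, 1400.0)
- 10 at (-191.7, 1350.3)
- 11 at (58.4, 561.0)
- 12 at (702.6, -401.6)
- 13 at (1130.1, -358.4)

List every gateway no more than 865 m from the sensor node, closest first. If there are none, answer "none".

Distances from (-197.1, -348.1):
1: √((332.1)² + (28.6)²) = √(110290.410 + 817.960) = 333.3 m
2: √((595.6)² + (1364.9)²) = √(354739.360 + 1862952.010) = 1489.2 m
3: √((-424.2)² + (543.3)²) = √(179945.640 + 295174.890) = 689.3 m
4: √((-758.0)² + (1553.1)²) = √(574564.000 + 2412119.610) = 1728.2 m
5: √((613.5)² + (670.5)²) = √(376382.250 + 449570.250) = 908.8 m
6: √((941.0)² + (-250.6)²) = √(885481.000 + 62800.360) = 973.8 m
7: √((1322.9)² + (421.6)²) = √(1750064.410 + 177746.560) = 1388.5 m
8: √((-830.2)² + (62.6)²) = √(689232.040 + 3918.760) = 832.6 m
9: √((1209.7)² + (1748.1)²) = √(1463374.090 + 3055853.610) = 2125.8 m
10: √((5.4)² + (1698.4)²) = √(29.160 + 2884562.560) = 1698.4 m
11: √((255.5)² + (909.1)²) = √(65280.250 + 826462.810) = 944.3 m
12: √((899.7)² + (-53.5)²) = √(809460.090 + 2862.250) = 901.3 m
13: √((1327.2)² + (-10.3)²) = √(1761459.840 + 106.090) = 1327.2 m
Threshold 865 m: 1 (333.3 m), 3 (689.3 m), 8 (832.6 m) are within range.

1, 3, 8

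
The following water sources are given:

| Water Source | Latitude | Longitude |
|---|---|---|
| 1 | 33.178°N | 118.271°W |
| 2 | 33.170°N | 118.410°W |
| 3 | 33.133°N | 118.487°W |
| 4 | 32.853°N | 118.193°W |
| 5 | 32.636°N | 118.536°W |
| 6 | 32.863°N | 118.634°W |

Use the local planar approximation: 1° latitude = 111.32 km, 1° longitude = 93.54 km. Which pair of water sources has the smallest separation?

Pairwise distances:
1–2: 13.033 km
1–3: 20.816 km
1–4: 36.907 km
1–5: 65.229 km
1–6: 48.811 km
2–3: 8.297 km
2–4: 40.710 km
2–5: 60.602 km
2–6: 40.087 km
3–4: 41.567 km
3–5: 55.516 km
3–6: 33.052 km
4–5: 40.161 km
4–6: 41.266 km
5–6: 26.881 km
Closest pair: 2–3 at 8.297 km.

2 and 3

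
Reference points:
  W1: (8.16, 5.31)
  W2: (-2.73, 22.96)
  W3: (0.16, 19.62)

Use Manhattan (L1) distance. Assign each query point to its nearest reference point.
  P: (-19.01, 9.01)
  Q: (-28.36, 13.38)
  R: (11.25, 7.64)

P at (-19.01, 9.01):
  W1: 30.87
  W2: 30.23
  W3: 29.78
  → nearest: W3 (29.78)
Q at (-28.36, 13.38):
  W1: 44.59
  W2: 35.21
  W3: 34.76
  → nearest: W3 (34.76)
R at (11.25, 7.64):
  W1: 5.42
  W2: 29.30
  W3: 23.07
  → nearest: W1 (5.42)

P→W3; Q→W3; R→W1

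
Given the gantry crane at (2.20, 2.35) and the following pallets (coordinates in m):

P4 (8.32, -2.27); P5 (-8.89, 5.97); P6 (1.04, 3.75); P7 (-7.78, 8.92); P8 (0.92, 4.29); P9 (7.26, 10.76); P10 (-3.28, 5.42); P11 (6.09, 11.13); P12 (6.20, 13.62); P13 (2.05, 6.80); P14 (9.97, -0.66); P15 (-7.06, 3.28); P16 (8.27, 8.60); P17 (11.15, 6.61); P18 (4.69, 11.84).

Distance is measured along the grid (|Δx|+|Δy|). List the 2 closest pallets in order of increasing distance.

Distances from (2.20, 2.35):
P4: |6.12| + |-4.62| = 6.12 + 4.62 = 10.74 m
P5: |-11.09| + |3.62| = 11.09 + 3.62 = 14.71 m
P6: |-1.16| + |1.40| = 1.16 + 1.40 = 2.56 m
P7: |-9.98| + |6.57| = 9.98 + 6.57 = 16.55 m
P8: |-1.28| + |1.94| = 1.28 + 1.94 = 3.22 m
P9: |5.06| + |8.41| = 5.06 + 8.41 = 13.47 m
P10: |-5.48| + |3.07| = 5.48 + 3.07 = 8.55 m
P11: |3.89| + |8.78| = 3.89 + 8.78 = 12.67 m
P12: |4.00| + |11.27| = 4.00 + 11.27 = 15.27 m
P13: |-0.15| + |4.45| = 0.15 + 4.45 = 4.60 m
P14: |7.77| + |-3.01| = 7.77 + 3.01 = 10.78 m
P15: |-9.26| + |0.93| = 9.26 + 0.93 = 10.19 m
P16: |6.07| + |6.25| = 6.07 + 6.25 = 12.32 m
P17: |8.95| + |4.26| = 8.95 + 4.26 = 13.21 m
P18: |2.49| + |9.49| = 2.49 + 9.49 = 11.98 m
Sorted: P6 (2.56 m) < P8 (3.22 m) < P13 (4.60 m) < P10 (8.55 m) < …

P6, P8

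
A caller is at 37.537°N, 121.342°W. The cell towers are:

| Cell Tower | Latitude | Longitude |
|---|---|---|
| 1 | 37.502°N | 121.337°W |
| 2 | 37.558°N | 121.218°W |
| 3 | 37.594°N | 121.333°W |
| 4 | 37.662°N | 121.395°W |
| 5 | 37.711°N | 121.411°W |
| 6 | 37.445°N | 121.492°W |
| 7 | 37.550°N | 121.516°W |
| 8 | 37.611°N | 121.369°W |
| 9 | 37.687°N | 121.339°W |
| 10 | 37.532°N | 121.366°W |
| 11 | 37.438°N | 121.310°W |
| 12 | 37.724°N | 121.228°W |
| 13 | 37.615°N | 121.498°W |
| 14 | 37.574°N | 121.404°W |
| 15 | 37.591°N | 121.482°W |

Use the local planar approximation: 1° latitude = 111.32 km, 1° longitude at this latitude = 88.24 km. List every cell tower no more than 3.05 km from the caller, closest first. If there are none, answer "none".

10

Distances from 37.537°N, 121.342°W:
1: 3.921 km
2: 11.189 km
3: 6.395 km
4: 14.680 km
5: 20.304 km
6: 16.736 km
7: 15.422 km
8: 8.575 km
9: 16.700 km
10: 2.190 km
11: 11.377 km
12: 23.120 km
13: 16.275 km
14: 6.848 km
15: 13.739 km
Threshold 3.05 km: 10 (2.190 km) is within range.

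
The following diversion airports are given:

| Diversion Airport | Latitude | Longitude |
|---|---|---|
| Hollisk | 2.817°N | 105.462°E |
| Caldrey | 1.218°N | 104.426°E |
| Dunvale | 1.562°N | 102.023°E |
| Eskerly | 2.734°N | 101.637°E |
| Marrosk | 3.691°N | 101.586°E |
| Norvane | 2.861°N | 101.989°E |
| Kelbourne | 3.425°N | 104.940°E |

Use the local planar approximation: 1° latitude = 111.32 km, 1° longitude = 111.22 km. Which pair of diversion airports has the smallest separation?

Pairwise distances:
Eskerly–Norvane: 41.624 km
Hollisk–Kelbourne: 89.171 km
Marrosk–Norvane: 102.693 km
Eskerly–Marrosk: 106.684 km
Dunvale–Eskerly: 137.349 km
Dunvale–Norvane: 144.654 km
Hollisk–Caldrey: 212.040 km
Dunvale–Marrosk: 241.933 km
Caldrey–Kelbourne: 252.247 km
Caldrey–Dunvale: 269.991 km
Caldrey–Norvane: 326.981 km
Norvane–Kelbourne: 334.161 km
Caldrey–Eskerly: 353.129 km
Marrosk–Kelbourne: 374.205 km
Eskerly–Kelbourne: 375.327 km
Dunvale–Kelbourne: 385.051 km
Hollisk–Norvane: 386.298 km
Hollisk–Dunvale: 407.202 km
Caldrey–Marrosk: 418.996 km
Hollisk–Eskerly: 425.517 km
Hollisk–Marrosk: 441.932 km
Closest pair: Eskerly–Norvane at 41.624 km.

Eskerly and Norvane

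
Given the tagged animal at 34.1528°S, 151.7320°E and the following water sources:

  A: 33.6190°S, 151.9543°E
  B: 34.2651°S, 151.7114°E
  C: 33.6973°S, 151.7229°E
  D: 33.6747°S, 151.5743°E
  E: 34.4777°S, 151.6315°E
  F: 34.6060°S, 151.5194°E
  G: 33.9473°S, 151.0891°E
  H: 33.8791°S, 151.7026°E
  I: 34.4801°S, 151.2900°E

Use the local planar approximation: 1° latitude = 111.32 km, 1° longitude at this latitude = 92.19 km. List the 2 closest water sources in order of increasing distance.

Distances from 34.1528°S, 151.7320°E:
A: √((0.5338·111.32)² + (0.2223·92.19)²) = √(3531.047292 + 419.997355) = 62.8573 km
B: √((-0.1123·111.32)² + (-0.0206·92.19)²) = √(156.280902 + 3.606634) = 12.6447 km
C: √((0.4555·111.32)² + (-0.0091·92.19)²) = √(2571.124803 + 0.703802) = 50.7132 km
D: √((0.4781·111.32)² + (-0.1577·92.19)²) = √(2832.591077 + 211.363999) = 55.1720 km
E: √((-0.3249·111.32)² + (-0.1005·92.19)²) = √(1308.114676 + 85.841985) = 37.3357 km
F: √((-0.4532·111.32)² + (-0.2126·92.19)²) = √(2545.225102 + 384.144085) = 54.1236 km
G: √((0.2055·111.32)² + (-0.6429·92.19)²) = √(523.323272 + 3512.808553) = 63.5306 km
H: √((0.2737·111.32)² + (-0.0294·92.19)²) = √(928.316330 + 7.346192) = 30.5886 km
I: √((-0.3273·111.32)² + (-0.4420·92.19)²) = √(1327.511848 + 1660.397874) = 54.6618 km
Sorted: B (12.6447 km) < H (30.5886 km) < E (37.3357 km) < C (50.7132 km) < …

B, H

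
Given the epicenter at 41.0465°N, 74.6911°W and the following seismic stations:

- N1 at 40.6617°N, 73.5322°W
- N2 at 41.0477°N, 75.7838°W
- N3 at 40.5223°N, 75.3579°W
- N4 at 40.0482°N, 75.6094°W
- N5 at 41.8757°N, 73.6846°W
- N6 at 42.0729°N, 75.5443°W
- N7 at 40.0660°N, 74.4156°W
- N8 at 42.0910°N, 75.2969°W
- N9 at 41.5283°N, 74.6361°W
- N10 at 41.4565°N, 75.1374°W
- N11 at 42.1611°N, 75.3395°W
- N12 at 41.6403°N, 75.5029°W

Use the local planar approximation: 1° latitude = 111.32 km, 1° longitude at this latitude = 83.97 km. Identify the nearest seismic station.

N9

Distances from 41.0465°N, 74.6911°W:
N1: 106.3236 km
N2: 91.7541 km
N3: 80.8715 km
N4: 135.2625 km
N5: 125.1536 km
N6: 134.8623 km
N7: 111.5739 km
N8: 126.9143 km
N9: 53.8324 km
N10: 59.0555 km
N11: 135.4974 km
N12: 94.9535 km
Minimum: N9 at 53.8324 km.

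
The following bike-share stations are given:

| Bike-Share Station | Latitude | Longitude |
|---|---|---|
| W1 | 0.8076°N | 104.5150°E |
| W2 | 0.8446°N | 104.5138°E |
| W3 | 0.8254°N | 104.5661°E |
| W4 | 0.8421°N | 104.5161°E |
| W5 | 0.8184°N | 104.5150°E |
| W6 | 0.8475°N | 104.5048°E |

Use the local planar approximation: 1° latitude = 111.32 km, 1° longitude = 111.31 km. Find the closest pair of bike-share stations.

Pairwise distances:
W1–W2: 4.1210 km
W1–W3: 6.0232 km
W1–W4: 3.8425 km
W1–W5: 1.2023 km
W1–W6: 4.5845 km
W2–W3: 6.2015 km
W2–W4: 0.3781 km
W2–W5: 2.9196 km
W2–W6: 1.0525 km
W3–W4: 5.8678 km
W3–W5: 5.7411 km
W3–W6: 7.2533 km
W4–W5: 2.6411 km
W4–W6: 1.3941 km
W5–W6: 3.4326 km
Closest pair: W2–W4 at 0.3781 km.

W2 and W4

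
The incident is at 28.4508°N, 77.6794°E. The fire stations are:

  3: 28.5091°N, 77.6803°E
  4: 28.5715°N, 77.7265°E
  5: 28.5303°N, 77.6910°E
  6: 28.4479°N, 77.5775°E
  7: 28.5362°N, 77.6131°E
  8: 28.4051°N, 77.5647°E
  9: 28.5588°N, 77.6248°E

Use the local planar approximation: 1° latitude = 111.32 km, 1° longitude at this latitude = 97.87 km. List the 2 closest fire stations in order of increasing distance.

3, 5

Distances from 28.4508°N, 77.6794°E:
3: √((0.0583·111.32)² + (0.0009·97.87)²) = √(42.119529 + 0.007759) = 6.4906 km
4: √((0.1207·111.32)² + (0.0471·97.87)²) = √(180.534803 + 21.249122) = 14.2051 km
5: √((0.0795·111.32)² + (0.0116·97.87)²) = √(78.321438 + 1.288888) = 8.9225 km
6: √((-0.0029·111.32)² + (-0.1019·97.87)²) = √(0.104218 + 99.459792) = 9.9782 km
7: √((0.0854·111.32)² + (-0.0663·97.87)²) = √(90.377877 + 42.104279) = 11.5101 km
8: √((-0.0457·111.32)² + (-0.1147·97.87)²) = √(25.880865 + 126.016094) = 12.3246 km
9: √((0.1080·111.32)² + (-0.0546·97.87)²) = √(144.541949 + 28.555151) = 13.1566 km
Sorted: 3 (6.4906 km) < 5 (8.9225 km) < 6 (9.9782 km) < 7 (11.5101 km) < …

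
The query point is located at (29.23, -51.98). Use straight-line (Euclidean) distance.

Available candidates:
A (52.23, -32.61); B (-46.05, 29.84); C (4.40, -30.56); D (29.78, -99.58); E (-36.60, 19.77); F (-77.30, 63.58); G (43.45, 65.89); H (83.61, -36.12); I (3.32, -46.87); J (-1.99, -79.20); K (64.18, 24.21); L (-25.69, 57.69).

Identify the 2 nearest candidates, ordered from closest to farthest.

I, A

Distances from (29.23, -51.98):
A: √((23.00)² + (19.37)²) = √(529.0000 + 375.1969) = 30.07
B: √((-75.28)² + (81.82)²) = √(5667.0784 + 6694.5124) = 111.18
C: √((-24.83)² + (21.42)²) = √(616.5289 + 458.8164) = 32.79
D: √((0.55)² + (-47.60)²) = √(0.3025 + 2265.7600) = 47.60
E: √((-65.83)² + (71.75)²) = √(4333.5889 + 5148.0625) = 97.37
F: √((-106.53)² + (115.56)²) = √(11348.6409 + 13354.1136) = 157.17
G: √((14.22)² + (117.87)²) = √(202.2084 + 13893.3369) = 118.72
H: √((54.38)² + (15.86)²) = √(2957.1844 + 251.5396) = 56.65
I: √((-25.91)² + (5.11)²) = √(671.3281 + 26.1121) = 26.41
J: √((-31.22)² + (-27.22)²) = √(974.6884 + 740.9284) = 41.42
K: √((34.95)² + (76.19)²) = √(1221.5025 + 5804.9161) = 83.82
L: √((-54.92)² + (109.67)²) = √(3016.2064 + 12027.5089) = 122.65
Sorted: I (26.41) < A (30.07) < C (32.79) < J (41.42) < …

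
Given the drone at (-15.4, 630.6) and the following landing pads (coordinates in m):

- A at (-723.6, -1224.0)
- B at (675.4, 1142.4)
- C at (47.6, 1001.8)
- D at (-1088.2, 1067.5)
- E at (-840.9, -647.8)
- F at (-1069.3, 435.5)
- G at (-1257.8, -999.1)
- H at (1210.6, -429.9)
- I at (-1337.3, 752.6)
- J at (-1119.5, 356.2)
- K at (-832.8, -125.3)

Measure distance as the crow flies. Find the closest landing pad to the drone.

C

Distances from (-15.4, 630.6):
A: √((-708.2)² + (-1854.6)²) = √(501547.240 + 3439541.160) = 1985.2 m
B: √((690.8)² + (511.8)²) = √(477204.640 + 261939.240) = 859.7 m
C: √((63.0)² + (371.2)²) = √(3969.000 + 137789.440) = 376.5 m
D: √((-1072.8)² + (436.9)²) = √(1150899.840 + 190881.610) = 1158.4 m
E: √((-825.5)² + (-1278.4)²) = √(681450.250 + 1634306.560) = 1521.8 m
F: √((-1053.9)² + (-195.1)²) = √(1110705.210 + 38064.010) = 1071.8 m
G: √((-1242.4)² + (-1629.7)²) = √(1543557.760 + 2655922.090) = 2049.3 m
H: √((1226.0)² + (-1060.5)²) = √(1503076.000 + 1124660.250) = 1621.0 m
I: √((-1321.9)² + (122.0)²) = √(1747419.610 + 14884.000) = 1327.5 m
J: √((-1104.1)² + (-274.4)²) = √(1219036.810 + 75295.360) = 1137.7 m
K: √((-817.4)² + (-755.9)²) = √(668142.760 + 571384.810) = 1113.3 m
Minimum: C at 376.5 m.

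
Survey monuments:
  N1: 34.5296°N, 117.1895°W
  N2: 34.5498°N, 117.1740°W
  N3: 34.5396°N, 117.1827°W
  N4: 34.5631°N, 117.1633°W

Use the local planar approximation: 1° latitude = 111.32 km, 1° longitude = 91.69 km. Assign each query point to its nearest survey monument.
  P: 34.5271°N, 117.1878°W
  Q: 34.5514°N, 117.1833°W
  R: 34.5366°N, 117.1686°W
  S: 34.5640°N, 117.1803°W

P→N1; Q→N2; R→N3; S→N4

P at 34.5271°N, 117.1878°W:
  N1: 0.3190 km
  N2: 2.8261 km
  N3: 1.4680 km
  N4: 4.5942 km
  → nearest: N1 (0.3190 km)
Q at 34.5514°N, 117.1833°W:
  N1: 2.4925 km
  N2: 0.8711 km
  N3: 1.3147 km
  N4: 2.2493 km
  → nearest: N2 (0.8711 km)
R at 34.5366°N, 117.1686°W:
  N1: 2.0687 km
  N2: 1.5506 km
  N3: 1.3353 km
  N4: 2.9897 km
  → nearest: N3 (1.3353 km)
S at 34.5640°N, 117.1803°W:
  N1: 3.9212 km
  N2: 1.6830 km
  N3: 2.7251 km
  N4: 1.5619 km
  → nearest: N4 (1.5619 km)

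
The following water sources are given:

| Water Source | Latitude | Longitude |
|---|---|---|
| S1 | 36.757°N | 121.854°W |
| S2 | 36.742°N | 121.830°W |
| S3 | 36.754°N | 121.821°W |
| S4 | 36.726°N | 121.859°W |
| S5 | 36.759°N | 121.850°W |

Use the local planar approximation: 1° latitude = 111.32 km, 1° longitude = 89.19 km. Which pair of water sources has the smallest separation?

S1 and S5

Pairwise distances:
S1–S2: 2.715 km
S1–S3: 2.962 km
S1–S4: 3.480 km
S1–S5: 0.421 km
S2–S3: 1.558 km
S2–S4: 3.140 km
S2–S5: 2.601 km
S3–S4: 4.605 km
S3–S5: 2.646 km
S4–S5: 3.760 km
Closest pair: S1–S5 at 0.421 km.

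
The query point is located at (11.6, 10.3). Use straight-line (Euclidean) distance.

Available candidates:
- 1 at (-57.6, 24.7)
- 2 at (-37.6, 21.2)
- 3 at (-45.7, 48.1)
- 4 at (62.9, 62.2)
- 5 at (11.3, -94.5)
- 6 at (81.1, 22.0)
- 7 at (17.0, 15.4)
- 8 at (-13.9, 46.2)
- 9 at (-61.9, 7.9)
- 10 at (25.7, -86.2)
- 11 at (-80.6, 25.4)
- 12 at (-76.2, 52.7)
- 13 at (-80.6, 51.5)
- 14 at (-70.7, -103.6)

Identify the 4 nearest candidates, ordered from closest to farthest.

Distances from (11.6, 10.3):
1: √((-69.2)² + (14.4)²) = √(4788.6400 + 207.3600) = 70.68
2: √((-49.2)² + (10.9)²) = √(2420.6400 + 118.8100) = 50.39
3: √((-57.3)² + (37.8)²) = √(3283.2900 + 1428.8400) = 68.64
4: √((51.3)² + (51.9)²) = √(2631.6900 + 2693.6100) = 72.97
5: √((-0.3)² + (-104.8)²) = √(0.0900 + 10983.0400) = 104.80
6: √((69.5)² + (11.7)²) = √(4830.2500 + 136.8900) = 70.48
7: √((5.4)² + (5.1)²) = √(29.1600 + 26.0100) = 7.43
8: √((-25.5)² + (35.9)²) = √(650.2500 + 1288.8100) = 44.03
9: √((-73.5)² + (-2.4)²) = √(5402.2500 + 5.7600) = 73.54
10: √((14.1)² + (-96.5)²) = √(198.8100 + 9312.2500) = 97.52
11: √((-92.2)² + (15.1)²) = √(8500.8400 + 228.0100) = 93.43
12: √((-87.8)² + (42.4)²) = √(7708.8400 + 1797.7600) = 97.50
13: √((-92.2)² + (41.2)²) = √(8500.8400 + 1697.4400) = 100.99
14: √((-82.3)² + (-113.9)²) = √(6773.2900 + 12973.2100) = 140.52
Sorted: 7 (7.43) < 8 (44.03) < 2 (50.39) < 3 (68.64) < 6 (70.48) < 1 (70.68) < …

7, 8, 2, 3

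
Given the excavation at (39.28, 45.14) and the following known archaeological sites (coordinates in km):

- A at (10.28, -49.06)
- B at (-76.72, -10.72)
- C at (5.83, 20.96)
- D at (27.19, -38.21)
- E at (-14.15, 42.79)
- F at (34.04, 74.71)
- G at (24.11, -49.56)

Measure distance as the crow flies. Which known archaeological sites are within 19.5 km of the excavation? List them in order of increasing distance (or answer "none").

none

Distances from (39.28, 45.14):
A: 98.56 km
B: 128.75 km
C: 41.27 km
D: 84.22 km
E: 53.48 km
F: 30.03 km
G: 95.91 km
Threshold 19.5 km: none within range.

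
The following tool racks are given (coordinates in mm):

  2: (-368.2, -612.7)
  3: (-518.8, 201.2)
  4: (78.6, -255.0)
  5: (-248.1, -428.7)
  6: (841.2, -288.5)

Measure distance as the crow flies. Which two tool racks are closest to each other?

Pairwise distances:
2–5: 219.7 mm
4–5: 370.0 mm
2–4: 572.3 mm
3–5: 685.6 mm
3–4: 751.7 mm
4–6: 763.3 mm
2–3: 827.7 mm
5–6: 1098.3 mm
2–6: 1252.1 mm
3–6: 1445.5 mm
Closest pair: 2–5 at 219.7 mm.

2 and 5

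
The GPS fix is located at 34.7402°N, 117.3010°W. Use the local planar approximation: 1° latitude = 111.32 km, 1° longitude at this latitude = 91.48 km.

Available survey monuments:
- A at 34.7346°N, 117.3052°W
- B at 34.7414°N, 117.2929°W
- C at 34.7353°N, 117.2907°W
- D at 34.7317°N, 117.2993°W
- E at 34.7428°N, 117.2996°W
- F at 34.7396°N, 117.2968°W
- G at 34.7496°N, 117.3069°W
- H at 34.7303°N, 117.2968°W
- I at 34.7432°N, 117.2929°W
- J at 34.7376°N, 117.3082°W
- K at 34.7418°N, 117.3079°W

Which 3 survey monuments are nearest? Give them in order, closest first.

E, F, K

Distances from 34.7402°N, 117.3010°W:
A: √((-0.0056·111.32)² + (-0.0042·91.48)²) = √(0.388618 + 0.147622) = 0.7323 km
B: √((0.0012·111.32)² + (0.0081·91.48)²) = √(0.017845 + 0.549063) = 0.7529 km
C: √((-0.0049·111.32)² + (0.0103·91.48)²) = √(0.297535 + 0.887824) = 1.0887 km
D: √((-0.0085·111.32)² + (0.0017·91.48)²) = √(0.895332 + 0.024185) = 0.9589 km
E: √((0.0026·111.32)² + (0.0014·91.48)²) = √(0.083771 + 0.016402) = 0.3165 km
F: √((-0.0006·111.32)² + (0.0042·91.48)²) = √(0.004461 + 0.147622) = 0.3900 km
G: √((0.0094·111.32)² + (-0.0059·91.48)²) = √(1.094970 + 0.291311) = 1.1774 km
H: √((-0.0099·111.32)² + (0.0042·91.48)²) = √(1.214554 + 0.147622) = 1.1671 km
I: √((0.0030·111.32)² + (0.0081·91.48)²) = √(0.111529 + 0.549063) = 0.8128 km
J: √((-0.0026·111.32)² + (-0.0072·91.48)²) = √(0.083771 + 0.433828) = 0.7194 km
K: √((0.0016·111.32)² + (-0.0069·91.48)²) = √(0.031724 + 0.398429) = 0.6559 km
Sorted: E (0.3165 km) < F (0.3900 km) < K (0.6559 km) < J (0.7194 km) < A (0.7323 km) < …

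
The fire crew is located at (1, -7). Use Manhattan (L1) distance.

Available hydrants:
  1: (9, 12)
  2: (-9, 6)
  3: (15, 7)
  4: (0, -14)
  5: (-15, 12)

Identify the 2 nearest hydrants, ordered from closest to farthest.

Distances from (1, -7):
1: |8| + |19| = 8 + 19 = 27
2: |-10| + |13| = 10 + 13 = 23
3: |14| + |14| = 14 + 14 = 28
4: |-1| + |-7| = 1 + 7 = 8
5: |-16| + |19| = 16 + 19 = 35
Sorted: 4 (8) < 2 (23) < 1 (27) < 3 (28) < …

4, 2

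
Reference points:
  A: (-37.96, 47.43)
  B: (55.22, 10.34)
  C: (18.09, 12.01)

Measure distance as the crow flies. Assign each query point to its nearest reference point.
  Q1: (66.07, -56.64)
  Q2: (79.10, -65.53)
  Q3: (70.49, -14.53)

Q1 at (66.07, -56.64):
  A: 147.15
  B: 67.85
  C: 83.76
  → nearest: B (67.85)
Q2 at (79.10, -65.53):
  A: 162.67
  B: 79.54
  C: 98.66
  → nearest: B (79.54)
Q3 at (70.49, -14.53):
  A: 124.90
  B: 29.18
  C: 58.74
  → nearest: B (29.18)

Q1→B; Q2→B; Q3→B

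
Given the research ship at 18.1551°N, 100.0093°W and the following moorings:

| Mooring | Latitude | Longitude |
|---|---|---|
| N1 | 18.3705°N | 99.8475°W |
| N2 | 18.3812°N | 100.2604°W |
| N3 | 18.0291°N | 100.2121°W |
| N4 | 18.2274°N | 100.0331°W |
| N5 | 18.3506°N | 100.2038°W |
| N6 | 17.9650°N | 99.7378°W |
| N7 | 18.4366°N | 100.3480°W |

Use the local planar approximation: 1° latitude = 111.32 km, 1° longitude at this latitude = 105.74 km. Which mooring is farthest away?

N7

Distances from 18.1551°N, 100.0093°W:
N1: √((0.2154·111.32)² + (0.1618·105.74)²) = √(574.960214 + 292.708711) = 29.4562 km
N2: √((0.2261·111.32)² + (-0.2511·105.74)²) = √(633.501314 + 704.972275) = 36.5852 km
N3: √((-0.1260·111.32)² + (-0.2028·105.74)²) = √(196.737653 + 459.848224) = 25.6239 km
N4: √((0.0723·111.32)² + (-0.0238·105.74)²) = √(64.777322 + 6.333336) = 8.4327 km
N5: √((0.1955·111.32)² + (-0.1945·105.74)²) = √(473.630781 + 422.978043) = 29.9434 km
N6: √((-0.1901·111.32)² + (0.2715·105.74)²) = √(447.827366 + 824.172805) = 35.6651 km
N7: √((0.2815·111.32)² + (-0.3387·105.74)²) = √(981.981246 + 1282.652481) = 47.5882 km
Maximum: N7 at 47.5882 km.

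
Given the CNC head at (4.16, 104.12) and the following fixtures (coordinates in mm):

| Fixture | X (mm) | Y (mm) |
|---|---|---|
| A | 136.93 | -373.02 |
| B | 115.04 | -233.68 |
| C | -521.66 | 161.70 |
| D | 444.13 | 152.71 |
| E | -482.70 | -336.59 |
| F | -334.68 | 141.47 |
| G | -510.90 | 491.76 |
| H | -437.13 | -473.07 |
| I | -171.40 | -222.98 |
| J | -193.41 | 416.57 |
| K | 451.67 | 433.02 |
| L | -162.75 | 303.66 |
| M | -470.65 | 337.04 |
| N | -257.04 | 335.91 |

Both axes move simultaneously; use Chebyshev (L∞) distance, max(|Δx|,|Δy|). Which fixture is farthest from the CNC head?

Distances from (4.16, 104.12):
A: max(|132.77|, |-477.14|) = 477.14 mm
B: max(|110.88|, |-337.80|) = 337.80 mm
C: max(|-525.82|, |57.58|) = 525.82 mm
D: max(|439.97|, |48.59|) = 439.97 mm
E: max(|-486.86|, |-440.71|) = 486.86 mm
F: max(|-338.84|, |37.35|) = 338.84 mm
G: max(|-515.06|, |387.64|) = 515.06 mm
H: max(|-441.29|, |-577.19|) = 577.19 mm
I: max(|-175.56|, |-327.10|) = 327.10 mm
J: max(|-197.57|, |312.45|) = 312.45 mm
K: max(|447.51|, |328.90|) = 447.51 mm
L: max(|-166.91|, |199.54|) = 199.54 mm
M: max(|-474.81|, |232.92|) = 474.81 mm
N: max(|-261.20|, |231.79|) = 261.20 mm
Maximum: H at 577.19 mm.

H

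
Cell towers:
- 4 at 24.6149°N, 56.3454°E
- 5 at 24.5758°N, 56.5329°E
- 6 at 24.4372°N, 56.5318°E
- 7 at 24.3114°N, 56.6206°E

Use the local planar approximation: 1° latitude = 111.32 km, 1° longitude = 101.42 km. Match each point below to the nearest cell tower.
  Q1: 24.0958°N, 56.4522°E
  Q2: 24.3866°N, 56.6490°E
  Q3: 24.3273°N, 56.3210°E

Q1 at 24.0958°N, 56.4522°E:
  4: 58.7926 km
  5: 54.0568 km
  6: 38.8526 km
  7: 29.4572 km
  → nearest: 7 (29.4572 km)
Q2 at 24.3866°N, 56.6490°E:
  4: 39.9247 km
  5: 24.1297 km
  6: 13.1535 km
  7: 8.8529 km
  → nearest: 7 (8.8529 km)
Q3 at 24.3273°N, 56.3210°E:
  4: 32.1111 km
  5: 35.0300 km
  6: 24.6323 km
  7: 30.4369 km
  → nearest: 6 (24.6323 km)

Q1→7; Q2→7; Q3→6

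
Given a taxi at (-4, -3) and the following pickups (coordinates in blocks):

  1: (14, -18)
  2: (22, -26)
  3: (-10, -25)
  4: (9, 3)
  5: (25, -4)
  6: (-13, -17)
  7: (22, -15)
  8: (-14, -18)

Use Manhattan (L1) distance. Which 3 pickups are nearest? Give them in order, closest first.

4, 6, 8

Distances from (-4, -3):
1: 33 blocks
2: 49 blocks
3: 28 blocks
4: 19 blocks
5: 30 blocks
6: 23 blocks
7: 38 blocks
8: 25 blocks
Sorted: 4 (19 blocks) < 6 (23 blocks) < 8 (25 blocks) < 3 (28 blocks) < 5 (30 blocks) < …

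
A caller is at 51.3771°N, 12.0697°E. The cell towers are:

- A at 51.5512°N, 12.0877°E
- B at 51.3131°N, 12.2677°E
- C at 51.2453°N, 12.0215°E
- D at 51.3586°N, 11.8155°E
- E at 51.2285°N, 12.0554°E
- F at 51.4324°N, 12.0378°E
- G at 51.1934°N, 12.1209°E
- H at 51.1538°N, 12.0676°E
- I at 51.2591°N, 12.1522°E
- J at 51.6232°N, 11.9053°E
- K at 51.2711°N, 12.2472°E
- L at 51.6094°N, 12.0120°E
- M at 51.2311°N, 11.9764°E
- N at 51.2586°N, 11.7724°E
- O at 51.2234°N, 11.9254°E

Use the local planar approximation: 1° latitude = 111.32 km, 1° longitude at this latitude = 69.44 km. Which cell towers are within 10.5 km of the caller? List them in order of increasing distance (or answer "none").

Distances from 51.3771°N, 12.0697°E:
A: 19.4211 km
B: 15.4854 km
C: 15.0489 km
D: 17.7714 km
E: 16.5719 km
F: 6.5424 km
G: 20.7562 km
H: 24.8582 km
I: 14.3306 km
J: 29.6792 km
K: 17.0634 km
L: 26.1682 km
M: 17.4964 km
N: 24.4992 km
O: 19.8281 km
Threshold 10.5 km: F (6.5424 km) is within range.

F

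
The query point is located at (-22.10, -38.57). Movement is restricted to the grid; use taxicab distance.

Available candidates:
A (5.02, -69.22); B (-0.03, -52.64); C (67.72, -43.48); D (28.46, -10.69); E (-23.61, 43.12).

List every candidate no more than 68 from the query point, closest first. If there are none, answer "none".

B, A

Distances from (-22.10, -38.57):
A: 57.77
B: 36.14
C: 94.73
D: 78.44
E: 83.20
Threshold 68: B (36.14), A (57.77) are within range.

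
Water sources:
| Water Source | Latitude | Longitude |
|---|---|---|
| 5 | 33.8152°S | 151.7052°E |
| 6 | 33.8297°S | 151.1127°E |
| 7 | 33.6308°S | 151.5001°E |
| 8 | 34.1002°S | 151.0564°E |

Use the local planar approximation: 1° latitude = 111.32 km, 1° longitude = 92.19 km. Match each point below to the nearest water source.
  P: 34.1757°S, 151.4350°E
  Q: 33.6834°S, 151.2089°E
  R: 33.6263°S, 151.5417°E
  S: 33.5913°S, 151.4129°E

P at 34.1757°S, 151.4350°E:
  5: 47.2333 km
  6: 48.6456 km
  7: 60.9544 km
  8: 35.9008 km
  → nearest: 8 (35.9008 km)
Q at 33.6834°S, 151.2089°E:
  5: 48.0488 km
  6: 18.5443 km
  7: 27.4769 km
  8: 48.4814 km
  → nearest: 6 (18.5443 km)
R at 33.6263°S, 151.5417°E:
  5: 25.8725 km
  6: 45.5724 km
  7: 3.8677 km
  8: 69.1715 km
  → nearest: 7 (3.8677 km)
S at 33.5913°S, 151.4129°E:
  5: 36.7067 km
  6: 38.3436 km
  7: 9.1630 km
  8: 65.4940 km
  → nearest: 7 (9.1630 km)

P→8; Q→6; R→7; S→7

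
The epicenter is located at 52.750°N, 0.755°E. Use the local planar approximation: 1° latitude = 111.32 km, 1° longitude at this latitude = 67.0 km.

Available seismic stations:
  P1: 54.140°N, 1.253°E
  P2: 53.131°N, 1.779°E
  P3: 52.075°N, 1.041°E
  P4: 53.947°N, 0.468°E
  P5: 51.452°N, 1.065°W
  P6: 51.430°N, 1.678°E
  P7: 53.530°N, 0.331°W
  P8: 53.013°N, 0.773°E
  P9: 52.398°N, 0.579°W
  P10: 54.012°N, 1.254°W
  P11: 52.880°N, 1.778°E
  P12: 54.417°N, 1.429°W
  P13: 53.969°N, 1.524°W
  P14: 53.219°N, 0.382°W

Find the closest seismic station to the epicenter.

Distances from 52.750°N, 0.755°E:
P1: √((1.390·111.32)² + (0.498·67.0)²) = √(23942.85833 + 1113.28996) = 158.291 km
P2: √((0.381·111.32)² + (1.024·67.0)²) = √(1798.85578 + 4707.05766) = 80.659 km
P3: √((-0.675·111.32)² + (0.286·67.0)²) = √(5646.16988 + 367.18224) = 77.546 km
P4: √((1.197·111.32)² + (-0.287·67.0)²) = √(17755.57316 + 369.75444) = 134.630 km
P5: √((-1.298·111.32)² + (-1.820·67.0)²) = √(20878.33108 + 14869.36360) = 189.071 km
P6: √((-1.320·111.32)² + (0.923·67.0)²) = √(21592.06892 + 3824.30928) = 159.425 km
P7: √((0.780·111.32)² + (-1.086·67.0)²) = √(7539.37944 + 5294.30864) = 113.286 km
P8: √((0.263·111.32)² + (0.018·67.0)²) = √(857.15210 + 1.45444) = 29.302 km
P9: √((-0.352·111.32)² + (-1.334·67.0)²) = √(1535.43601 + 7988.42688) = 97.590 km
P10: √((1.262·111.32)² + (-2.009·67.0)²) = √(19736.27124 + 18117.96761) = 194.562 km
P11: √((0.130·111.32)² + (1.023·67.0)²) = √(209.42721 + 4697.86868) = 70.052 km
P12: √((1.667·111.32)² + (-2.184·67.0)²) = √(34436.38820 + 21411.88358) = 236.322 km
P13: √((1.219·111.32)² + (-2.279·67.0)²) = √(18414.24031 + 23315.15225) = 204.278 km
P14: √((0.469·111.32)² + (-1.137·67.0)²) = √(2725.78803 + 5803.24004) = 92.353 km
Minimum: P8 at 29.302 km.

P8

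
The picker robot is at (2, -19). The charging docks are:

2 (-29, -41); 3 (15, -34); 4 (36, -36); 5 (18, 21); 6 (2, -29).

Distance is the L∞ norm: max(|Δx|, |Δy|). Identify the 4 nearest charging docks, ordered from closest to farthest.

Distances from (2, -19):
2: 31
3: 15
4: 34
5: 40
6: 10
Sorted: 6 (10) < 3 (15) < 2 (31) < 4 (34) < 5 (40)

6, 3, 2, 4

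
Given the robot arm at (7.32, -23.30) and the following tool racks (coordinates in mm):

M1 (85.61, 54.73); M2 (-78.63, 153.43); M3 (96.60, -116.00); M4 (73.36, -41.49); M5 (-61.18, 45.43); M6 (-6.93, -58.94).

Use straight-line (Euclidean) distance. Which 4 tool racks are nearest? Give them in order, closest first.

Distances from (7.32, -23.30):
M1: 110.54 mm
M2: 196.52 mm
M3: 128.70 mm
M4: 68.50 mm
M5: 97.04 mm
M6: 38.38 mm
Sorted: M6 (38.38 mm) < M4 (68.50 mm) < M5 (97.04 mm) < M1 (110.54 mm) < M3 (128.70 mm) < M2 (196.52 mm)

M6, M4, M5, M1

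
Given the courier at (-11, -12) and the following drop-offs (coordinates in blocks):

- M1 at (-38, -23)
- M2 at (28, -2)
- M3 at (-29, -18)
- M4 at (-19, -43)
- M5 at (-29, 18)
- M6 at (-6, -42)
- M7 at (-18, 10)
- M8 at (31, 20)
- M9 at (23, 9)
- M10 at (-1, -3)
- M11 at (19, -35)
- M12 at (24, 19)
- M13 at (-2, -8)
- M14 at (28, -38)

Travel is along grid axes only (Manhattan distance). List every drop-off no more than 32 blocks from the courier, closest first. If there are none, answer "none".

Distances from (-11, -12):
M1: |-27| + |-11| = 27 + 11 = 38 blocks
M2: |39| + |10| = 39 + 10 = 49 blocks
M3: |-18| + |-6| = 18 + 6 = 24 blocks
M4: |-8| + |-31| = 8 + 31 = 39 blocks
M5: |-18| + |30| = 18 + 30 = 48 blocks
M6: |5| + |-30| = 5 + 30 = 35 blocks
M7: |-7| + |22| = 7 + 22 = 29 blocks
M8: |42| + |32| = 42 + 32 = 74 blocks
M9: |34| + |21| = 34 + 21 = 55 blocks
M10: |10| + |9| = 10 + 9 = 19 blocks
M11: |30| + |-23| = 30 + 23 = 53 blocks
M12: |35| + |31| = 35 + 31 = 66 blocks
M13: |9| + |4| = 9 + 4 = 13 blocks
M14: |39| + |-26| = 39 + 26 = 65 blocks
Threshold 32 blocks: M13 (13 blocks), M10 (19 blocks), M3 (24 blocks), M7 (29 blocks) are within range.

M13, M10, M3, M7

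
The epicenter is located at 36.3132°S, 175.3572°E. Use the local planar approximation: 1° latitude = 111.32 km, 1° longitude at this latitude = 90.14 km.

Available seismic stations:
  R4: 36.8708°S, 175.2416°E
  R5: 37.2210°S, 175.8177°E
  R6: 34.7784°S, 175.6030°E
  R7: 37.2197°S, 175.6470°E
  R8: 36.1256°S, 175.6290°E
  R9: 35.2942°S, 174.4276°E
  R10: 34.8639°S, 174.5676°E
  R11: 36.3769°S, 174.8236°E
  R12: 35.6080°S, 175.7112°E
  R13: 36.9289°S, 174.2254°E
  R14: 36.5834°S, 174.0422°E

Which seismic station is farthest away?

Distances from 36.3132°S, 175.3572°E:
R4: √((-0.5576·111.32)² + (-0.1156·90.14)²) = √(3852.937157 + 108.580235) = 62.9406 km
R5: √((-0.9078·111.32)² + (0.4605·90.14)²) = √(10212.374961 + 1723.036100) = 109.2493 km
R6: √((1.5348·111.32)² + (0.2458·90.14)²) = √(29191.067447 + 490.906593) = 172.2846 km
R7: √((-0.9065·111.32)² + (0.2898·90.14)²) = √(10183.146978 + 682.388768) = 104.2379 km
R8: √((0.1876·111.32)² + (0.2718·90.14)²) = √(436.126086 + 600.252548) = 32.1928 km
R9: √((1.0190·111.32)² + (-0.9296·90.14)²) = √(12867.517375 + 7021.458569) = 141.0283 km
R10: √((1.4493·111.32)² + (-0.7896·90.14)²) = √(26029.329419 + 5065.815714) = 176.3382 km
R11: √((-0.0637·111.32)² + (-0.5336·90.14)²) = √(50.283472 + 2313.485326) = 48.6186 km
R12: √((0.7052·111.32)² + (0.3540·90.14)²) = √(6162.699656 + 1018.220019) = 84.7403 km
R13: √((-0.6157·111.32)² + (-1.1318·90.14)²) = √(4697.693766 + 10408.172626) = 122.9059 km
R14: √((-0.2702·111.32)² + (-1.3150·90.14)²) = √(904.726028 + 14050.332863) = 122.2909 km
Maximum: R10 at 176.3382 km.

R10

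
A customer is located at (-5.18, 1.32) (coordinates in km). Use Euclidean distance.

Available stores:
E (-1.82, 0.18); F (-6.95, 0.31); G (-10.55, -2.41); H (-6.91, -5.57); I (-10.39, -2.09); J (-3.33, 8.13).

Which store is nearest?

F

Distances from (-5.18, 1.32):
E: √((3.36)² + (-1.14)²) = √(11.2896 + 1.2996) = 3.55 km
F: √((-1.77)² + (-1.01)²) = √(3.1329 + 1.0201) = 2.04 km
G: √((-5.37)² + (-3.73)²) = √(28.8369 + 13.9129) = 6.54 km
H: √((-1.73)² + (-6.89)²) = √(2.9929 + 47.4721) = 7.10 km
I: √((-5.21)² + (-3.41)²) = √(27.1441 + 11.6281) = 6.23 km
J: √((1.85)² + (6.81)²) = √(3.4225 + 46.3761) = 7.06 km
Minimum: F at 2.04 km.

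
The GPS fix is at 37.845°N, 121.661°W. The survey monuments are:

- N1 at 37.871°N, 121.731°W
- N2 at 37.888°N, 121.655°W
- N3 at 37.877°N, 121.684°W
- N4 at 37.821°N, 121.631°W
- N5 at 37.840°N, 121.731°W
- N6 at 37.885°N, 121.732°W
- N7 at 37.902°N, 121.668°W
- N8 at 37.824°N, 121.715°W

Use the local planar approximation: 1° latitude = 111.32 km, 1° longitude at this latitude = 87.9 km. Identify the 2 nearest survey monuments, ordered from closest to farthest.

Distances from 37.845°N, 121.661°W:
N1: √((0.026·111.32)² + (-0.070·87.9)²) = √(8.37709 + 37.85941) = 6.800 km
N2: √((0.043·111.32)² + (0.006·87.9)²) = √(22.91307 + 0.27815) = 4.816 km
N3: √((0.032·111.32)² + (-0.023·87.9)²) = √(12.68955 + 4.08727) = 4.096 km
N4: √((-0.024·111.32)² + (0.030·87.9)²) = √(7.13787 + 6.95377) = 3.754 km
N5: √((-0.005·111.32)² + (-0.070·87.9)²) = √(0.30980 + 37.85941) = 6.178 km
N6: √((0.040·111.32)² + (-0.071·87.9)²) = √(19.82743 + 38.94883) = 7.667 km
N7: √((0.057·111.32)² + (-0.007·87.9)²) = √(40.26207 + 0.37859) = 6.375 km
N8: √((-0.021·111.32)² + (-0.054·87.9)²) = √(5.46493 + 22.53021) = 5.291 km
Sorted: N4 (3.754 km) < N3 (4.096 km) < N2 (4.816 km) < N8 (5.291 km) < …

N4, N3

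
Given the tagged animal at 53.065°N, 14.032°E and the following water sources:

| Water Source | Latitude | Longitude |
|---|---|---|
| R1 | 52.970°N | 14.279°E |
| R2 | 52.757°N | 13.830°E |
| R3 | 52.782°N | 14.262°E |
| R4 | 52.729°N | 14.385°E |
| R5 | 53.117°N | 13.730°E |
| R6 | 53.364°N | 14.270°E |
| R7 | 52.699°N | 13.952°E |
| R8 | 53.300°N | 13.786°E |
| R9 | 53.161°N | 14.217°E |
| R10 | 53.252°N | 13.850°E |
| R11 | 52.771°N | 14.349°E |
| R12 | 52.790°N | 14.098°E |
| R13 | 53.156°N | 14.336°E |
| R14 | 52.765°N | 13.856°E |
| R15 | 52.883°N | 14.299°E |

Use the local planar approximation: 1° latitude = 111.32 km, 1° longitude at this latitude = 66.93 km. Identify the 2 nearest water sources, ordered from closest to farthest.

R9, R1

Distances from 53.065°N, 14.032°E:
R1: √((-0.095·111.32)² + (0.247·66.93)²) = √(111.83909 + 273.29744) = 19.625 km
R2: √((-0.308·111.32)² + (-0.202·66.93)²) = √(1175.56820 + 182.78661) = 36.856 km
R3: √((-0.283·111.32)² + (0.230·66.93)²) = √(992.47429 + 236.97216) = 35.063 km
R4: √((-0.336·111.32)² + (0.353·66.93)²) = √(1399.02331 + 558.20158) = 44.241 km
R5: √((0.052·111.32)² + (-0.302·66.93)²) = √(33.50835 + 408.55971) = 21.025 km
R6: √((0.299·111.32)² + (0.238·66.93)²) = √(1107.86992 + 253.74387) = 36.900 km
R7: √((-0.366·111.32)² + (-0.080·66.93)²) = √(1660.00183 + 28.66960) = 41.093 km
R8: √((0.235·111.32)² + (-0.246·66.93)²) = √(684.35606 + 271.08898) = 30.910 km
R9: √((0.096·111.32)² + (0.185·66.93)²) = √(114.20598 + 153.31516) = 16.356 km
R10: √((0.187·111.32)² + (-0.182·66.93)²) = √(433.34083 + 148.38310) = 24.119 km
R11: √((-0.294·111.32)² + (0.317·66.93)²) = √(1071.12722 + 450.15303) = 39.004 km
R12: √((-0.275·111.32)² + (0.066·66.93)²) = √(937.15577 + 19.51325) = 30.930 km
R13: √((0.091·111.32)² + (0.304·66.93)²) = √(102.61933 + 413.98901) = 22.729 km
R14: √((-0.300·111.32)² + (-0.176·66.93)²) = √(1115.29282 + 138.76086) = 35.413 km
R15: √((-0.182·111.32)² + (0.267·66.93)²) = √(410.47732 + 319.34798) = 27.015 km
Sorted: R9 (16.356 km) < R1 (19.625 km) < R5 (21.025 km) < R13 (22.729 km) < …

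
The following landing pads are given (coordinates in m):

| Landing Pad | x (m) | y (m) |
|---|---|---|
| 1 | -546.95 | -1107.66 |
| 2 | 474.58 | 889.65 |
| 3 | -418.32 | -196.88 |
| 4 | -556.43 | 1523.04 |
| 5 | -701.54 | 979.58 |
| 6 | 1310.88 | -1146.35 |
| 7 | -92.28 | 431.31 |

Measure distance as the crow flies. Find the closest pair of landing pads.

Pairwise distances:
1–2: √((1021.53)² + (1997.31)²) = √(1043523.5409 + 3989247.2361) = 2243.38 m
1–3: √((128.63)² + (910.78)²) = √(16545.6769 + 829520.2084) = 919.82 m
1–4: √((-9.48)² + (2630.70)²) = √(89.8704 + 6920582.4900) = 2630.72 m
1–5: √((-154.59)² + (2087.24)²) = √(23898.0681 + 4356570.8176) = 2092.96 m
1–6: √((1857.83)² + (-38.69)²) = √(3451532.3089 + 1496.9161) = 1858.23 m
1–7: √((454.67)² + (1538.97)²) = √(206724.8089 + 2368428.6609) = 1604.73 m
2–3: √((-892.90)² + (-1086.53)²) = √(797270.4100 + 1180547.4409) = 1406.35 m
2–4: √((-1031.01)² + (633.39)²) = √(1062981.6201 + 401182.8921) = 1210.03 m
2–5: √((-1176.12)² + (89.93)²) = √(1383258.2544 + 8087.4049) = 1179.55 m
2–6: √((836.30)² + (-2036.00)²) = √(699397.6900 + 4145296.0000) = 2201.07 m
2–7: √((-566.86)² + (-458.34)²) = √(321330.2596 + 210075.5556) = 728.98 m
3–4: √((-138.11)² + (1719.92)²) = √(19074.3721 + 2958124.8064) = 1725.46 m
3–5: √((-283.22)² + (1176.46)²) = √(80213.5684 + 1384058.1316) = 1210.07 m
3–6: √((1729.20)² + (-949.47)²) = √(2990132.6400 + 901493.2809) = 1972.72 m
3–7: √((326.04)² + (628.19)²) = √(106302.0816 + 394622.6761) = 707.76 m
4–5: √((-145.11)² + (-543.46)²) = √(21056.9121 + 295348.7716) = 562.50 m
4–6: √((1867.31)² + (-2669.39)²) = √(3486846.6361 + 7125642.9721) = 3257.68 m
4–7: √((464.15)² + (-1091.73)²) = √(215435.2225 + 1191874.3929) = 1186.30 m
5–6: √((2012.42)² + (-2125.93)²) = √(4049834.2564 + 4519578.3649) = 2927.36 m
5–7: √((609.26)² + (-548.27)²) = √(371197.7476 + 300599.9929) = 819.63 m
6–7: √((-1403.16)² + (1577.66)²) = √(1968857.9856 + 2489011.0756) = 2111.37 m
Closest pair: 4–5 at 562.50 m.

4 and 5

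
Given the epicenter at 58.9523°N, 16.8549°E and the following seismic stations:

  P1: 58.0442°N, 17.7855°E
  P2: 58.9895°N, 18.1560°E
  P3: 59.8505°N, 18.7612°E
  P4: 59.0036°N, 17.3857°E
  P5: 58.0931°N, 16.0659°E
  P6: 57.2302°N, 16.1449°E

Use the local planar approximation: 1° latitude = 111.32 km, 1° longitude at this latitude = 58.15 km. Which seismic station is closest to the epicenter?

P4

Distances from 58.9523°N, 16.8549°E:
P1: √((-0.9081·111.32)² + (0.9306·58.15)²) = √(10219.125829 + 2928.367205) = 114.6625 km
P2: √((0.0372·111.32)² + (1.3011·58.15)²) = √(17.148742 + 5724.278985) = 75.7722 km
P3: √((0.8982·111.32)² + (1.9063·58.15)²) = √(9997.524953 + 12288.020688) = 149.2834 km
P4: √((0.0513·111.32)² + (0.5308·58.15)²) = √(32.612277 + 952.711191) = 31.3899 km
P5: √((-0.8592·111.32)² + (-0.7890·58.15)²) = √(9148.184862 + 2105.006516) = 106.0811 km
P6: √((-1.7221·111.32)² + (-0.7100·58.15)²) = √(36750.489562 + 1704.575082) = 196.0996 km
Minimum: P4 at 31.3899 km.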